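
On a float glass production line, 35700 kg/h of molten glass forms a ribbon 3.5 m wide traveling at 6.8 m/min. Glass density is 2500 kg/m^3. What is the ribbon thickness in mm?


Ribbon cross-section from mass balance:
  Volume rate = throughput / density = 35700 / 2500 = 14.28 m^3/h
  thickness = volume rate / (speed * 60 * width), i.e.
  thickness = throughput / (60 * speed * width * density) * 1000
  thickness = 35700 / (60 * 6.8 * 3.5 * 2500) * 1000 = 10.0 mm

10.0 mm


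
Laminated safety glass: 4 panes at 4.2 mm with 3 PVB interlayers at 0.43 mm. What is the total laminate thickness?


Total thickness = glass contribution + PVB contribution
  Glass: 4 * 4.2 = 16.8 mm
  PVB: 3 * 0.43 = 1.29 mm
  Total = 16.8 + 1.29 = 18.09 mm

18.09 mm


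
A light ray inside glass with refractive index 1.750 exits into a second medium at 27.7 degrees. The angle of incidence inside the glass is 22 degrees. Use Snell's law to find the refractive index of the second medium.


Apply Snell's law: n1 * sin(theta1) = n2 * sin(theta2)
  n2 = n1 * sin(theta1) / sin(theta2)
  sin(22) = 0.374607
  sin(27.7) = 0.464842
  n2 = 1.750 * 0.374607 / 0.464842 = 1.4103

1.4103


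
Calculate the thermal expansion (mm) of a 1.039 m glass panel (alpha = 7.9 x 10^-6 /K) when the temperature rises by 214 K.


Thermal expansion formula: dL = alpha * L0 * dT
  dL = (7.9 x 10^-6) * 1.039 * 214 = 0.00175653 m
Convert to mm: 0.00175653 * 1000 = 1.7565 mm

1.7565 mm


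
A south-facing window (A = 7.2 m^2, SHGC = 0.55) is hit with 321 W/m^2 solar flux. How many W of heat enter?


Solar heat gain: Q = Area * SHGC * Irradiance
  Q = 7.2 * 0.55 * 321 = 1271.2 W

1271.2 W


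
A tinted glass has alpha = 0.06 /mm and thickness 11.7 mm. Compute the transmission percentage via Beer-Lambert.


Beer-Lambert law: T = exp(-alpha * thickness)
  exponent = -0.06 * 11.7 = -0.702
  T = exp(-0.702) = 0.4956
  Percentage = 0.4956 * 100 = 49.56%

49.56%


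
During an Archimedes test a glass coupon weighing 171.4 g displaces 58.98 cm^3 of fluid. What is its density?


Use the definition of density:
  rho = mass / volume
  rho = 171.4 / 58.98 = 2.906 g/cm^3

2.906 g/cm^3


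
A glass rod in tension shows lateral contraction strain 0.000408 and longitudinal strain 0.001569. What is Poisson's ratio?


Poisson's ratio: nu = lateral strain / axial strain
  nu = 0.000408 / 0.001569 = 0.26

0.26


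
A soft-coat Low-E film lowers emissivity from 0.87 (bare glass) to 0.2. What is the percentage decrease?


Percentage reduction = (1 - coated/uncoated) * 100
  Ratio = 0.2 / 0.87 = 0.2299
  Reduction = (1 - 0.2299) * 100 = 77.0%

77.0%


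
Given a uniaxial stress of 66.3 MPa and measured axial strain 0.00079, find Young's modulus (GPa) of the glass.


Young's modulus: E = stress / strain
  E = 66.3 MPa / 0.00079 = 83924.05 MPa
Convert to GPa: 83924.05 / 1000 = 83.92 GPa

83.92 GPa


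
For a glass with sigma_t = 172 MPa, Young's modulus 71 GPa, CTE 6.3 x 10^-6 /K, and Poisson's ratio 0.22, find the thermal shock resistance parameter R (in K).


Thermal shock resistance: R = sigma * (1 - nu) / (E * alpha)
  Numerator = 172 * (1 - 0.22) = 134.16
  Denominator = 71 * 1000 * (6.3 x 10^-6) = 0.4473
  R = 134.16 / 0.4473 = 299.9 K

299.9 K


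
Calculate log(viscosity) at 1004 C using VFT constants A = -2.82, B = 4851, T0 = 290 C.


VFT equation: log(eta) = A + B / (T - T0)
  T - T0 = 1004 - 290 = 714
  B / (T - T0) = 4851 / 714 = 6.794
  log(eta) = -2.82 + 6.794 = 3.974

3.974


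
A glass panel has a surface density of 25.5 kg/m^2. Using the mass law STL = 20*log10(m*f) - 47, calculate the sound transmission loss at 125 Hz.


Mass law: STL = 20 * log10(m * f) - 47
  m * f = 25.5 * 125 = 3187.5
  log10(3187.5) = 3.50345
  STL = 20 * 3.50345 - 47 = 70.069 - 47 = 23.1 dB

23.1 dB


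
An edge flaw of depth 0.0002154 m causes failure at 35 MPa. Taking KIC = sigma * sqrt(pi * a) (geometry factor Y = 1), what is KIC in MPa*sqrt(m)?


Fracture toughness: KIC = sigma * sqrt(pi * a)
  pi * a = pi * 0.0002154 = 0.000676699
  sqrt(pi * a) = 0.026013
  KIC = 35 * 0.026013 = 0.91 MPa*sqrt(m)

0.91 MPa*sqrt(m)


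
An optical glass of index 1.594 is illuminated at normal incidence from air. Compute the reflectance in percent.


Fresnel reflectance at normal incidence:
  R = ((n - 1)/(n + 1))^2
  (n - 1)/(n + 1) = (1.594 - 1)/(1.594 + 1) = 0.22899
  R = 0.22899^2 = 0.0524364
  R(%) = 0.0524364 * 100 = 5.244%

5.244%


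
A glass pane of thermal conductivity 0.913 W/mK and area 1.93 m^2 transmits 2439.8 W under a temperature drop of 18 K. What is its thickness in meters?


Fourier's law: t = k * A * dT / Q
  t = 0.913 * 1.93 * 18 / 2439.8
  t = 31.71762 / 2439.8 = 0.013 m

0.013 m


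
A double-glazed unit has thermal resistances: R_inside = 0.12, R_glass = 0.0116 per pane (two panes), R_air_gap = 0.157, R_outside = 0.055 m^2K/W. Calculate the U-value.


Total thermal resistance (series):
  R_total = R_in + R_glass + R_air + R_glass + R_out
  R_total = 0.12 + 0.0116 + 0.157 + 0.0116 + 0.055 = 0.3552 m^2K/W
U-value = 1 / R_total = 1 / 0.3552 = 2.815 W/m^2K

2.815 W/m^2K


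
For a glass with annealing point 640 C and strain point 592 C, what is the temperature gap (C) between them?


Gap = T_anneal - T_strain:
  gap = 640 - 592 = 48 C

48 C


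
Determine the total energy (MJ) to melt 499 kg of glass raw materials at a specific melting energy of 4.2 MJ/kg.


Total energy = mass * specific energy
  E = 499 * 4.2 = 2095.8 MJ

2095.8 MJ


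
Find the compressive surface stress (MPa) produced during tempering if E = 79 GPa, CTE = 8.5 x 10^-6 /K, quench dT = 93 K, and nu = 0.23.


Tempering stress: sigma = E * alpha * dT / (1 - nu)
  E (MPa) = 79 * 1000 = 79000
  Numerator = 79000 * (8.5 x 10^-6) * 93 = 62.4495
  Denominator = 1 - 0.23 = 0.77
  sigma = 62.4495 / 0.77 = 81.1 MPa

81.1 MPa


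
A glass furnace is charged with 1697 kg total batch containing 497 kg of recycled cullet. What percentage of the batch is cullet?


Cullet ratio = (cullet mass / total batch mass) * 100
  Ratio = 497 / 1697 * 100 = 29.29%

29.29%


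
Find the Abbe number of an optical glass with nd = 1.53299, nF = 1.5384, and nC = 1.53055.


Abbe number formula: Vd = (nd - 1) / (nF - nC)
  nd - 1 = 1.53299 - 1 = 0.53299
  nF - nC = 1.5384 - 1.53055 = 0.00785
  Vd = 0.53299 / 0.00785 = 67.9

67.9


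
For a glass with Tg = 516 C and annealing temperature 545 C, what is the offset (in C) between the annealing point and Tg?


Offset = T_anneal - Tg:
  offset = 545 - 516 = 29 C

29 C


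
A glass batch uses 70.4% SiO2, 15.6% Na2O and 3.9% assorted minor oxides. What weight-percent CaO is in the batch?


Pieces sum to 100%:
  CaO = 100 - (SiO2 + Na2O + others)
  CaO = 100 - (70.4 + 15.6 + 3.9) = 10.1%

10.1%


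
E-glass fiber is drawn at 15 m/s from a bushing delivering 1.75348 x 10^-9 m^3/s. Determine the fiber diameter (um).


Cross-sectional area from continuity:
  A = Q / v = 1.75348 x 10^-9 / 15 = 1.168987 x 10^-10 m^2
Diameter from circular cross-section:
  d = sqrt(4A / pi) * 10^6 (m -> um)
  d = sqrt(4 * 1.168987 x 10^-10 / pi) * 10^6 = 12.2 um

12.2 um


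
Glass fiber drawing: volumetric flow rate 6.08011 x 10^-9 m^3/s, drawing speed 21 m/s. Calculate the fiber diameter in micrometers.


Cross-sectional area from continuity:
  A = Q / v = 6.08011 x 10^-9 / 21 = 2.89529 x 10^-10 m^2
Diameter from circular cross-section:
  d = sqrt(4A / pi) * 10^6 (m -> um)
  d = sqrt(4 * 2.89529 x 10^-10 / pi) * 10^6 = 19.2 um

19.2 um


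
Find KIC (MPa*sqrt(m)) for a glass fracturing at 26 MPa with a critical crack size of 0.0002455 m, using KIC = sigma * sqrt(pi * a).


Fracture toughness: KIC = sigma * sqrt(pi * a)
  pi * a = pi * 0.0002455 = 0.000771261
  sqrt(pi * a) = 0.027772
  KIC = 26 * 0.027772 = 0.722 MPa*sqrt(m)

0.722 MPa*sqrt(m)


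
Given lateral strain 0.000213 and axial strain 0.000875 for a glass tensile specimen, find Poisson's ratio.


Poisson's ratio: nu = lateral strain / axial strain
  nu = 0.000213 / 0.000875 = 0.2434

0.2434


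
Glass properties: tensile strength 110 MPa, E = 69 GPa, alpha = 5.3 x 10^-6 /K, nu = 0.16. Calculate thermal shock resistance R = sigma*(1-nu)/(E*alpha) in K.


Thermal shock resistance: R = sigma * (1 - nu) / (E * alpha)
  Numerator = 110 * (1 - 0.16) = 92.4
  Denominator = 69 * 1000 * (5.3 x 10^-6) = 0.3657
  R = 92.4 / 0.3657 = 252.7 K

252.7 K


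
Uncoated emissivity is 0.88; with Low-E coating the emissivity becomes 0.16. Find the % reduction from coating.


Percentage reduction = (1 - coated/uncoated) * 100
  Ratio = 0.16 / 0.88 = 0.1818
  Reduction = (1 - 0.1818) * 100 = 81.8%

81.8%


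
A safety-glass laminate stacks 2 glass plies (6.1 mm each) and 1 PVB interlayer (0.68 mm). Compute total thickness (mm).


Total thickness = glass contribution + PVB contribution
  Glass: 2 * 6.1 = 12.2 mm
  PVB: 1 * 0.68 = 0.68 mm
  Total = 12.2 + 0.68 = 12.88 mm

12.88 mm


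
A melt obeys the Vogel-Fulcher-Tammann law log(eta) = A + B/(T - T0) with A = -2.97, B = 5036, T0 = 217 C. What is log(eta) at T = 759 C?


VFT equation: log(eta) = A + B / (T - T0)
  T - T0 = 759 - 217 = 542
  B / (T - T0) = 5036 / 542 = 9.292
  log(eta) = -2.97 + 9.292 = 6.322

6.322


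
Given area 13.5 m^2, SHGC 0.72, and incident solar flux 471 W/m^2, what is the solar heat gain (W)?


Solar heat gain: Q = Area * SHGC * Irradiance
  Q = 13.5 * 0.72 * 471 = 4578.1 W

4578.1 W


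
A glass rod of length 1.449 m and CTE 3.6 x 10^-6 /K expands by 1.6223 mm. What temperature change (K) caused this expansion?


Rearrange dL = alpha * L0 * dT for dT:
  dT = dL / (alpha * L0)
  dL (m) = 1.6223 / 1000 = 0.0016223
  dT = 0.0016223 / ((3.6 x 10^-6) * 1.449) = 311.0 K

311.0 K


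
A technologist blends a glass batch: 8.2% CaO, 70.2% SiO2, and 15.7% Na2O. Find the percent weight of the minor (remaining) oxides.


Sum the three major oxides:
  SiO2 + Na2O + CaO = 70.2 + 15.7 + 8.2 = 94.1%
Subtract from 100%:
  Others = 100 - 94.1 = 5.9%

5.9%


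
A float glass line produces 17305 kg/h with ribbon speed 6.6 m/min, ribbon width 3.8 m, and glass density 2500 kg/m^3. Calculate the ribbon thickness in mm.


Ribbon cross-section from mass balance:
  Volume rate = throughput / density = 17305 / 2500 = 6.922 m^3/h
  thickness = volume rate / (speed * 60 * width), i.e.
  thickness = throughput / (60 * speed * width * density) * 1000
  thickness = 17305 / (60 * 6.6 * 3.8 * 2500) * 1000 = 4.6 mm

4.6 mm


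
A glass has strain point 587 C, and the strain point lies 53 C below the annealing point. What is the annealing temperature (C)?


T_anneal = T_strain + gap:
  T_anneal = 587 + 53 = 640 C

640 C


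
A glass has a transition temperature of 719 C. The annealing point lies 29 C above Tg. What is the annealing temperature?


The annealing temperature is Tg plus the offset:
  T_anneal = 719 + 29 = 748 C

748 C


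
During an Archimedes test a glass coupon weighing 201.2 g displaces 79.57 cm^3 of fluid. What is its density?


Use the definition of density:
  rho = mass / volume
  rho = 201.2 / 79.57 = 2.529 g/cm^3

2.529 g/cm^3


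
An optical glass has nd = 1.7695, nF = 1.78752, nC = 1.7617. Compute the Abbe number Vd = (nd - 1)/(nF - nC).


Abbe number formula: Vd = (nd - 1) / (nF - nC)
  nd - 1 = 1.7695 - 1 = 0.7695
  nF - nC = 1.78752 - 1.7617 = 0.02582
  Vd = 0.7695 / 0.02582 = 29.8

29.8


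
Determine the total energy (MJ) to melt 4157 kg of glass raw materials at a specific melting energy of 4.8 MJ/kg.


Total energy = mass * specific energy
  E = 4157 * 4.8 = 19953.6 MJ

19953.6 MJ


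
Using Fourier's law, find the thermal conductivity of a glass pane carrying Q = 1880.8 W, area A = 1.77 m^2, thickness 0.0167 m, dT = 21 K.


Fourier's law rearranged: k = Q * t / (A * dT)
  Numerator = 1880.8 * 0.0167 = 31.40936
  Denominator = 1.77 * 21 = 37.17
  k = 31.40936 / 37.17 = 0.845 W/mK

0.845 W/mK


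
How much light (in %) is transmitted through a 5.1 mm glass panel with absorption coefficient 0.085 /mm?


Beer-Lambert law: T = exp(-alpha * thickness)
  exponent = -0.085 * 5.1 = -0.4335
  T = exp(-0.4335) = 0.6482
  Percentage = 0.6482 * 100 = 64.82%

64.82%


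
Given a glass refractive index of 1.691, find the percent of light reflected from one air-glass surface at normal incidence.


Fresnel reflectance at normal incidence:
  R = ((n - 1)/(n + 1))^2
  (n - 1)/(n + 1) = (1.691 - 1)/(1.691 + 1) = 0.256782
  R = 0.256782^2 = 0.065937
  R(%) = 0.065937 * 100 = 6.594%

6.594%


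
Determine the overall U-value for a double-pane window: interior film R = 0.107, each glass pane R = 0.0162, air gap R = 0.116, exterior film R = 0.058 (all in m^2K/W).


Total thermal resistance (series):
  R_total = R_in + R_glass + R_air + R_glass + R_out
  R_total = 0.107 + 0.0162 + 0.116 + 0.0162 + 0.058 = 0.3134 m^2K/W
U-value = 1 / R_total = 1 / 0.3134 = 3.191 W/m^2K

3.191 W/m^2K


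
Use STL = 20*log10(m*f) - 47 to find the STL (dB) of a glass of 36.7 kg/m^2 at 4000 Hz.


Mass law: STL = 20 * log10(m * f) - 47
  m * f = 36.7 * 4000 = 146800
  log10(146800) = 5.16673
  STL = 20 * 5.16673 - 47 = 103.3346 - 47 = 56.3 dB

56.3 dB


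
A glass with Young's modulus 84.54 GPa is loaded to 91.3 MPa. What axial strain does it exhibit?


Rearrange E = sigma / epsilon:
  epsilon = sigma / E
  E (MPa) = 84.54 * 1000 = 84540
  epsilon = 91.3 / 84540 = 0.00108

0.00108


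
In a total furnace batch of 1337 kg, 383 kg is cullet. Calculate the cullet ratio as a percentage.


Cullet ratio = (cullet mass / total batch mass) * 100
  Ratio = 383 / 1337 * 100 = 28.65%

28.65%


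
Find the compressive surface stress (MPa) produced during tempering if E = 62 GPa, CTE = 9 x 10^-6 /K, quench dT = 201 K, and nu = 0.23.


Tempering stress: sigma = E * alpha * dT / (1 - nu)
  E (MPa) = 62 * 1000 = 62000
  Numerator = 62000 * (9 x 10^-6) * 201 = 112.158
  Denominator = 1 - 0.23 = 0.77
  sigma = 112.158 / 0.77 = 145.7 MPa

145.7 MPa


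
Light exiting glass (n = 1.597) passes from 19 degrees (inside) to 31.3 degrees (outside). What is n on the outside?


Apply Snell's law: n1 * sin(theta1) = n2 * sin(theta2)
  n2 = n1 * sin(theta1) / sin(theta2)
  sin(19) = 0.325568
  sin(31.3) = 0.519519
  n2 = 1.597 * 0.325568 / 0.519519 = 1.0008

1.0008


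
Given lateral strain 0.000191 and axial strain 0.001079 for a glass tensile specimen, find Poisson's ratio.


Poisson's ratio: nu = lateral strain / axial strain
  nu = 0.000191 / 0.001079 = 0.177

0.177


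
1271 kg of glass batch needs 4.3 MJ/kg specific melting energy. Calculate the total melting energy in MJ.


Total energy = mass * specific energy
  E = 1271 * 4.3 = 5465.3 MJ

5465.3 MJ


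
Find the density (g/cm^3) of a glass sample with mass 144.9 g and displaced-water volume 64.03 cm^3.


Use the definition of density:
  rho = mass / volume
  rho = 144.9 / 64.03 = 2.263 g/cm^3

2.263 g/cm^3


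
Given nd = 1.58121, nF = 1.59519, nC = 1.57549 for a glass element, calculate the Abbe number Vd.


Abbe number formula: Vd = (nd - 1) / (nF - nC)
  nd - 1 = 1.58121 - 1 = 0.58121
  nF - nC = 1.59519 - 1.57549 = 0.0197
  Vd = 0.58121 / 0.0197 = 29.5

29.5


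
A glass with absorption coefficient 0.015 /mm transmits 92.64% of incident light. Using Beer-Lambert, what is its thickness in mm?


Rearrange T = exp(-alpha * thickness):
  thickness = -ln(T) / alpha
  T = 92.64/100 = 0.9264
  ln(T) = -0.07645
  -ln(T) = 0.07645
  thickness = 0.07645 / 0.015 = 5.1 mm

5.1 mm


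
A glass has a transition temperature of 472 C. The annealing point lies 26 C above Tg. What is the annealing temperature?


The annealing temperature is Tg plus the offset:
  T_anneal = 472 + 26 = 498 C

498 C


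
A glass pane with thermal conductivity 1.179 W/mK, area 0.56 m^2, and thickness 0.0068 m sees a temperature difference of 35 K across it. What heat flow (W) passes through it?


Fourier's law: Q = k * A * dT / t
  Q = 1.179 * 0.56 * 35 / 0.0068
  Q = 23.1084 / 0.0068 = 3398.3 W

3398.3 W


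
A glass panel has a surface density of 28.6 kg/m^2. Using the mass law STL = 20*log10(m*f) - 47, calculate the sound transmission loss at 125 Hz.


Mass law: STL = 20 * log10(m * f) - 47
  m * f = 28.6 * 125 = 3575
  log10(3575) = 3.55328
  STL = 20 * 3.55328 - 47 = 71.0656 - 47 = 24.1 dB

24.1 dB


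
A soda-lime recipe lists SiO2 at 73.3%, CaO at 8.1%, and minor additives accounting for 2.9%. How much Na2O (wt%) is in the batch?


Pieces sum to 100%:
  Na2O = 100 - (SiO2 + CaO + others)
  Na2O = 100 - (73.3 + 8.1 + 2.9) = 15.7%

15.7%


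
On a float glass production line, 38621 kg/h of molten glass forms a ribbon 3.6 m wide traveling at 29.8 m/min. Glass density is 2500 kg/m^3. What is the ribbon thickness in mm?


Ribbon cross-section from mass balance:
  Volume rate = throughput / density = 38621 / 2500 = 15.4484 m^3/h
  thickness = volume rate / (speed * 60 * width), i.e.
  thickness = throughput / (60 * speed * width * density) * 1000
  thickness = 38621 / (60 * 29.8 * 3.6 * 2500) * 1000 = 2.4 mm

2.4 mm


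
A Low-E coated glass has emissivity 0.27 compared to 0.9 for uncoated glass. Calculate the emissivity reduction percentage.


Percentage reduction = (1 - coated/uncoated) * 100
  Ratio = 0.27 / 0.9 = 0.3
  Reduction = (1 - 0.3) * 100 = 70.0%

70.0%


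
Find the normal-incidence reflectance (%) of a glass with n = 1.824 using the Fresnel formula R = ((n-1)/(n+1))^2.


Fresnel reflectance at normal incidence:
  R = ((n - 1)/(n + 1))^2
  (n - 1)/(n + 1) = (1.824 - 1)/(1.824 + 1) = 0.291785
  R = 0.291785^2 = 0.0851385
  R(%) = 0.0851385 * 100 = 8.514%

8.514%


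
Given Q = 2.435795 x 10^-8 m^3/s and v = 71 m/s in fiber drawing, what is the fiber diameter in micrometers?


Cross-sectional area from continuity:
  A = Q / v = 2.435795 x 10^-8 / 71 = 3.430697 x 10^-10 m^2
Diameter from circular cross-section:
  d = sqrt(4A / pi) * 10^6 (m -> um)
  d = sqrt(4 * 3.430697 x 10^-10 / pi) * 10^6 = 20.9 um

20.9 um


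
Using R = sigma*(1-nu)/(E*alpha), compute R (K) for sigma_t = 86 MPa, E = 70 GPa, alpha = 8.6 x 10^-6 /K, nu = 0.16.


Thermal shock resistance: R = sigma * (1 - nu) / (E * alpha)
  Numerator = 86 * (1 - 0.16) = 72.24
  Denominator = 70 * 1000 * (8.6 x 10^-6) = 0.602
  R = 72.24 / 0.602 = 120.0 K

120.0 K


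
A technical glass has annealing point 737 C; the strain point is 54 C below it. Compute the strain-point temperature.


Strain point = annealing point - difference:
  T_strain = 737 - 54 = 683 C

683 C


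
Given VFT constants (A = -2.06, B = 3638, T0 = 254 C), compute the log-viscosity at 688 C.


VFT equation: log(eta) = A + B / (T - T0)
  T - T0 = 688 - 254 = 434
  B / (T - T0) = 3638 / 434 = 8.382
  log(eta) = -2.06 + 8.382 = 6.322

6.322


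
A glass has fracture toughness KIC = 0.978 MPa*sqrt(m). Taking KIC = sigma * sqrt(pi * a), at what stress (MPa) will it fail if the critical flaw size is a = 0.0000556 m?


Rearrange KIC = sigma * sqrt(pi * a):
  sigma = KIC / sqrt(pi * a)
  sqrt(pi * 0.0000556) = 0.013216
  sigma = 0.978 / 0.013216 = 74.0 MPa

74.0 MPa


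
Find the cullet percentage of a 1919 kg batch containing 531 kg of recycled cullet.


Cullet ratio = (cullet mass / total batch mass) * 100
  Ratio = 531 / 1919 * 100 = 27.67%

27.67%


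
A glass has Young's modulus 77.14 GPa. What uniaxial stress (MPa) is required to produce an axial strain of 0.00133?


Rearrange E = sigma / epsilon:
  sigma = E * epsilon
  E (MPa) = 77.14 * 1000 = 77140
  sigma = 77140 * 0.00133 = 102.6 MPa

102.6 MPa


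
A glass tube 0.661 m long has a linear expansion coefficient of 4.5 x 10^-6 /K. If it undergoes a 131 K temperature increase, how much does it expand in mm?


Thermal expansion formula: dL = alpha * L0 * dT
  dL = (4.5 x 10^-6) * 0.661 * 131 = 0.00038966 m
Convert to mm: 0.00038966 * 1000 = 0.3897 mm

0.3897 mm


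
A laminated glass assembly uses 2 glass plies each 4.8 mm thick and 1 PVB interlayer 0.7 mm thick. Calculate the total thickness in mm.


Total thickness = glass contribution + PVB contribution
  Glass: 2 * 4.8 = 9.6 mm
  PVB: 1 * 0.7 = 0.7 mm
  Total = 9.6 + 0.7 = 10.3 mm

10.3 mm


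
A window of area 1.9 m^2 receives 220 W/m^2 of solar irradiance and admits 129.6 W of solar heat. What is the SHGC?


Rearrange Q = Area * SHGC * Irradiance:
  SHGC = Q / (Area * Irradiance)
  SHGC = 129.6 / (1.9 * 220) = 0.31

0.31


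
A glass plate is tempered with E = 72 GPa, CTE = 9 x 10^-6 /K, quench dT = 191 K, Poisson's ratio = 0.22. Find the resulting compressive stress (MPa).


Tempering stress: sigma = E * alpha * dT / (1 - nu)
  E (MPa) = 72 * 1000 = 72000
  Numerator = 72000 * (9 x 10^-6) * 191 = 123.768
  Denominator = 1 - 0.22 = 0.78
  sigma = 123.768 / 0.78 = 158.7 MPa

158.7 MPa


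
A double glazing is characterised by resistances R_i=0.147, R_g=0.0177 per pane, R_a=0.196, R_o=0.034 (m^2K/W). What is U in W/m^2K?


Total thermal resistance (series):
  R_total = R_in + R_glass + R_air + R_glass + R_out
  R_total = 0.147 + 0.0177 + 0.196 + 0.0177 + 0.034 = 0.4124 m^2K/W
U-value = 1 / R_total = 1 / 0.4124 = 2.425 W/m^2K

2.425 W/m^2K


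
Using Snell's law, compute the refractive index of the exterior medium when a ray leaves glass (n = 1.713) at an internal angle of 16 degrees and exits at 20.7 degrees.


Apply Snell's law: n1 * sin(theta1) = n2 * sin(theta2)
  n2 = n1 * sin(theta1) / sin(theta2)
  sin(16) = 0.275637
  sin(20.7) = 0.353475
  n2 = 1.713 * 0.275637 / 0.353475 = 1.3358

1.3358


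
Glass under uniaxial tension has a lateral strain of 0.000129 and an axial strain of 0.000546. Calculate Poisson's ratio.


Poisson's ratio: nu = lateral strain / axial strain
  nu = 0.000129 / 0.000546 = 0.2363

0.2363


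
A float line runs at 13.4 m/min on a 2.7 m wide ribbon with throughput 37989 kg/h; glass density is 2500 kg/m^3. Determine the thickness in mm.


Ribbon cross-section from mass balance:
  Volume rate = throughput / density = 37989 / 2500 = 15.1956 m^3/h
  thickness = volume rate / (speed * 60 * width), i.e.
  thickness = throughput / (60 * speed * width * density) * 1000
  thickness = 37989 / (60 * 13.4 * 2.7 * 2500) * 1000 = 7.0 mm

7.0 mm


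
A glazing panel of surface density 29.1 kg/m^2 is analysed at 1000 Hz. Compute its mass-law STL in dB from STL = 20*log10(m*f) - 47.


Mass law: STL = 20 * log10(m * f) - 47
  m * f = 29.1 * 1000 = 29100
  log10(29100) = 4.46389
  STL = 20 * 4.46389 - 47 = 89.2778 - 47 = 42.3 dB

42.3 dB


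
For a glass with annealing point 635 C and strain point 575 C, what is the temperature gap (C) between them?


Gap = T_anneal - T_strain:
  gap = 635 - 575 = 60 C

60 C


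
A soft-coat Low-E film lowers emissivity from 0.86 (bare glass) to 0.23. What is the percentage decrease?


Percentage reduction = (1 - coated/uncoated) * 100
  Ratio = 0.23 / 0.86 = 0.2674
  Reduction = (1 - 0.2674) * 100 = 73.3%

73.3%


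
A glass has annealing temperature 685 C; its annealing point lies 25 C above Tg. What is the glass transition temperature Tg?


Rearrange T_anneal = Tg + offset for Tg:
  Tg = T_anneal - offset = 685 - 25 = 660 C

660 C


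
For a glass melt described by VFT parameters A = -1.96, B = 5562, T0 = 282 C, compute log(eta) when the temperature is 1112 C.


VFT equation: log(eta) = A + B / (T - T0)
  T - T0 = 1112 - 282 = 830
  B / (T - T0) = 5562 / 830 = 6.701
  log(eta) = -1.96 + 6.701 = 4.741

4.741


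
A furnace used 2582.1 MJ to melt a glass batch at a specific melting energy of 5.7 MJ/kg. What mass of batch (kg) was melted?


Rearrange E = m * s for m:
  m = E / s
  m = 2582.1 / 5.7 = 453.0 kg

453.0 kg


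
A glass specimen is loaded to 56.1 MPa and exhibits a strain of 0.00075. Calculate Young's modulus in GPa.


Young's modulus: E = stress / strain
  E = 56.1 MPa / 0.00075 = 74800 MPa
Convert to GPa: 74800 / 1000 = 74.8 GPa

74.8 GPa


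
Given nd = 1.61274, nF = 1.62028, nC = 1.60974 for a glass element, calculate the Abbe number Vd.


Abbe number formula: Vd = (nd - 1) / (nF - nC)
  nd - 1 = 1.61274 - 1 = 0.61274
  nF - nC = 1.62028 - 1.60974 = 0.01054
  Vd = 0.61274 / 0.01054 = 58.13

58.13


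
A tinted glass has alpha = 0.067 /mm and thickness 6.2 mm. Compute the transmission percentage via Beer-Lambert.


Beer-Lambert law: T = exp(-alpha * thickness)
  exponent = -0.067 * 6.2 = -0.4154
  T = exp(-0.4154) = 0.6601
  Percentage = 0.6601 * 100 = 66.01%

66.01%


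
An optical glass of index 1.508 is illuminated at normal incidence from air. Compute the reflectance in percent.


Fresnel reflectance at normal incidence:
  R = ((n - 1)/(n + 1))^2
  (n - 1)/(n + 1) = (1.508 - 1)/(1.508 + 1) = 0.202552
  R = 0.202552^2 = 0.0410273
  R(%) = 0.0410273 * 100 = 4.103%

4.103%


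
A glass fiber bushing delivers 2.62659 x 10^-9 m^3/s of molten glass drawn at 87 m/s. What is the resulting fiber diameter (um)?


Cross-sectional area from continuity:
  A = Q / v = 2.62659 x 10^-9 / 87 = 3.019069 x 10^-11 m^2
Diameter from circular cross-section:
  d = sqrt(4A / pi) * 10^6 (m -> um)
  d = sqrt(4 * 3.019069 x 10^-11 / pi) * 10^6 = 6.2 um

6.2 um


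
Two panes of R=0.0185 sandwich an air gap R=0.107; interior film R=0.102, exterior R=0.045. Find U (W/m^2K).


Total thermal resistance (series):
  R_total = R_in + R_glass + R_air + R_glass + R_out
  R_total = 0.102 + 0.0185 + 0.107 + 0.0185 + 0.045 = 0.291 m^2K/W
U-value = 1 / R_total = 1 / 0.291 = 3.436 W/m^2K

3.436 W/m^2K


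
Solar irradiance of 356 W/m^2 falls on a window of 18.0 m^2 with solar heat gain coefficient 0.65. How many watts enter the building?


Solar heat gain: Q = Area * SHGC * Irradiance
  Q = 18.0 * 0.65 * 356 = 4165.2 W

4165.2 W


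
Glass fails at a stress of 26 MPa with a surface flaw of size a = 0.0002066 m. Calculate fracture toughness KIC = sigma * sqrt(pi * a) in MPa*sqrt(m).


Fracture toughness: KIC = sigma * sqrt(pi * a)
  pi * a = pi * 0.0002066 = 0.000649053
  sqrt(pi * a) = 0.025477
  KIC = 26 * 0.025477 = 0.662 MPa*sqrt(m)

0.662 MPa*sqrt(m)


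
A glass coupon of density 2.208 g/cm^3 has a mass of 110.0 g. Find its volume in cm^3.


Rearrange rho = m / V:
  V = m / rho
  V = 110.0 / 2.208 = 49.819 cm^3

49.819 cm^3


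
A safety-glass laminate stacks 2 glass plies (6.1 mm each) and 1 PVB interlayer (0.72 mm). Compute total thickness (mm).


Total thickness = glass contribution + PVB contribution
  Glass: 2 * 6.1 = 12.2 mm
  PVB: 1 * 0.72 = 0.72 mm
  Total = 12.2 + 0.72 = 12.92 mm

12.92 mm


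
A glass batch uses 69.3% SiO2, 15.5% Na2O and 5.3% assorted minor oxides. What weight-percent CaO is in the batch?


Pieces sum to 100%:
  CaO = 100 - (SiO2 + Na2O + others)
  CaO = 100 - (69.3 + 15.5 + 5.3) = 9.9%

9.9%


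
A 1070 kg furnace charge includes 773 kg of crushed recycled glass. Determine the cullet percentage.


Cullet ratio = (cullet mass / total batch mass) * 100
  Ratio = 773 / 1070 * 100 = 72.24%

72.24%


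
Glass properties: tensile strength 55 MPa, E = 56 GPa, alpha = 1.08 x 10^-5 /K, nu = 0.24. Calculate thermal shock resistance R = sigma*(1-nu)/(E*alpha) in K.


Thermal shock resistance: R = sigma * (1 - nu) / (E * alpha)
  Numerator = 55 * (1 - 0.24) = 41.8
  Denominator = 56 * 1000 * (1.08 x 10^-5) = 0.6048
  R = 41.8 / 0.6048 = 69.1 K

69.1 K


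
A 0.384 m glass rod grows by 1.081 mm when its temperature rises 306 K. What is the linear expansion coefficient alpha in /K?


Rearrange dL = alpha * L0 * dT for alpha:
  alpha = dL / (L0 * dT)
  alpha = (1.081 / 1000) / (0.384 * 306) = 0.0000092 /K = 9.2 x 10^-6 /K

9.2 x 10^-6 /K


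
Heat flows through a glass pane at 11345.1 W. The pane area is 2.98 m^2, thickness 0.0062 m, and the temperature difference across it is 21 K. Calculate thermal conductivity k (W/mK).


Fourier's law rearranged: k = Q * t / (A * dT)
  Numerator = 11345.1 * 0.0062 = 70.33962
  Denominator = 2.98 * 21 = 62.58
  k = 70.33962 / 62.58 = 1.124 W/mK

1.124 W/mK


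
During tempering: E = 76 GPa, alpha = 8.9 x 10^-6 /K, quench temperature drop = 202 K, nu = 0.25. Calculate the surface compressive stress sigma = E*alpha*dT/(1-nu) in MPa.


Tempering stress: sigma = E * alpha * dT / (1 - nu)
  E (MPa) = 76 * 1000 = 76000
  Numerator = 76000 * (8.9 x 10^-6) * 202 = 136.6328
  Denominator = 1 - 0.25 = 0.75
  sigma = 136.6328 / 0.75 = 182.2 MPa

182.2 MPa


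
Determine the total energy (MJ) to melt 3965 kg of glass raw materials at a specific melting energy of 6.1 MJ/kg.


Total energy = mass * specific energy
  E = 3965 * 6.1 = 24186.5 MJ

24186.5 MJ


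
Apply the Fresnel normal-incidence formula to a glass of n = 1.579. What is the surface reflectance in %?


Fresnel reflectance at normal incidence:
  R = ((n - 1)/(n + 1))^2
  (n - 1)/(n + 1) = (1.579 - 1)/(1.579 + 1) = 0.224506
  R = 0.224506^2 = 0.0504029
  R(%) = 0.0504029 * 100 = 5.04%

5.04%


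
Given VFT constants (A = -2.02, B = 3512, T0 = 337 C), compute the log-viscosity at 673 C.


VFT equation: log(eta) = A + B / (T - T0)
  T - T0 = 673 - 337 = 336
  B / (T - T0) = 3512 / 336 = 10.452
  log(eta) = -2.02 + 10.452 = 8.432

8.432


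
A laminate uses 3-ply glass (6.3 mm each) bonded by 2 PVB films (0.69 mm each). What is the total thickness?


Total thickness = glass contribution + PVB contribution
  Glass: 3 * 6.3 = 18.9 mm
  PVB: 2 * 0.69 = 1.38 mm
  Total = 18.9 + 1.38 = 20.28 mm

20.28 mm


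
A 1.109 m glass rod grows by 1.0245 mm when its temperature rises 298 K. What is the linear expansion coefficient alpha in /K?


Rearrange dL = alpha * L0 * dT for alpha:
  alpha = dL / (L0 * dT)
  alpha = (1.0245 / 1000) / (1.109 * 298) = 0.0000031 /K = 3.1 x 10^-6 /K

3.1 x 10^-6 /K


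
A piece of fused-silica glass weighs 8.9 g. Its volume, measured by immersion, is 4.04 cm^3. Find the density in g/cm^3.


Use the definition of density:
  rho = mass / volume
  rho = 8.9 / 4.04 = 2.203 g/cm^3

2.203 g/cm^3


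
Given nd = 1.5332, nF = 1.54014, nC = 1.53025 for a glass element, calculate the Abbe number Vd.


Abbe number formula: Vd = (nd - 1) / (nF - nC)
  nd - 1 = 1.5332 - 1 = 0.5332
  nF - nC = 1.54014 - 1.53025 = 0.00989
  Vd = 0.5332 / 0.00989 = 53.91

53.91


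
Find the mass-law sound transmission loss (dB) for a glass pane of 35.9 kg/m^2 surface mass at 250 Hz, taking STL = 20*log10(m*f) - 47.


Mass law: STL = 20 * log10(m * f) - 47
  m * f = 35.9 * 250 = 8975
  log10(8975) = 3.95303
  STL = 20 * 3.95303 - 47 = 79.0606 - 47 = 32.1 dB

32.1 dB


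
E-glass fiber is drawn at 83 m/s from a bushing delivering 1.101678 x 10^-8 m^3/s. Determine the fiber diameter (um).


Cross-sectional area from continuity:
  A = Q / v = 1.101678 x 10^-8 / 83 = 1.327323 x 10^-10 m^2
Diameter from circular cross-section:
  d = sqrt(4A / pi) * 10^6 (m -> um)
  d = sqrt(4 * 1.327323 x 10^-10 / pi) * 10^6 = 13.0 um

13.0 um


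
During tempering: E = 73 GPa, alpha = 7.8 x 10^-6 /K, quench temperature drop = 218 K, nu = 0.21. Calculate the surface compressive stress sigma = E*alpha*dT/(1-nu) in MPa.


Tempering stress: sigma = E * alpha * dT / (1 - nu)
  E (MPa) = 73 * 1000 = 73000
  Numerator = 73000 * (7.8 x 10^-6) * 218 = 124.1292
  Denominator = 1 - 0.21 = 0.79
  sigma = 124.1292 / 0.79 = 157.1 MPa

157.1 MPa


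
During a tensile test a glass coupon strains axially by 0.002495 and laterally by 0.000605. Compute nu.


Poisson's ratio: nu = lateral strain / axial strain
  nu = 0.000605 / 0.002495 = 0.2425

0.2425


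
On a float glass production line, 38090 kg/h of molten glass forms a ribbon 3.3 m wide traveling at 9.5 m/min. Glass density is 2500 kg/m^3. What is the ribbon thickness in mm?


Ribbon cross-section from mass balance:
  Volume rate = throughput / density = 38090 / 2500 = 15.236 m^3/h
  thickness = volume rate / (speed * 60 * width), i.e.
  thickness = throughput / (60 * speed * width * density) * 1000
  thickness = 38090 / (60 * 9.5 * 3.3 * 2500) * 1000 = 8.1 mm

8.1 mm


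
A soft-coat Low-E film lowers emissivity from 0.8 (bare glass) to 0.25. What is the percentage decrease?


Percentage reduction = (1 - coated/uncoated) * 100
  Ratio = 0.25 / 0.8 = 0.3125
  Reduction = (1 - 0.3125) * 100 = 68.8%

68.8%


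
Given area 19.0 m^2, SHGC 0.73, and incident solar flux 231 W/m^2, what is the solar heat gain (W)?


Solar heat gain: Q = Area * SHGC * Irradiance
  Q = 19.0 * 0.73 * 231 = 3204 W

3204 W


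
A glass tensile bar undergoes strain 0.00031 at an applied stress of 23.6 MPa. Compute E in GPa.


Young's modulus: E = stress / strain
  E = 23.6 MPa / 0.00031 = 76129.03 MPa
Convert to GPa: 76129.03 / 1000 = 76.13 GPa

76.13 GPa


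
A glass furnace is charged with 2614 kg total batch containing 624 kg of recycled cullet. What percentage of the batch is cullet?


Cullet ratio = (cullet mass / total batch mass) * 100
  Ratio = 624 / 2614 * 100 = 23.87%

23.87%


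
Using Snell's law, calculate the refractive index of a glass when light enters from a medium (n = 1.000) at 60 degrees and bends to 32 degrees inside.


Apply Snell's law: n1 * sin(theta1) = n2 * sin(theta2)
  n2 = n1 * sin(theta1) / sin(theta2)
  sin(60) = 0.866025
  sin(32) = 0.529919
  n2 = 1.000 * 0.866025 / 0.529919 = 1.6343

1.6343


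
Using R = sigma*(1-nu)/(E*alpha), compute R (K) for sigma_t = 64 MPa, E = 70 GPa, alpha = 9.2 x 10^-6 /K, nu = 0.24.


Thermal shock resistance: R = sigma * (1 - nu) / (E * alpha)
  Numerator = 64 * (1 - 0.24) = 48.64
  Denominator = 70 * 1000 * (9.2 x 10^-6) = 0.644
  R = 48.64 / 0.644 = 75.5 K

75.5 K


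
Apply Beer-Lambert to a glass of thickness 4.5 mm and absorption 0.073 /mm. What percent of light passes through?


Beer-Lambert law: T = exp(-alpha * thickness)
  exponent = -0.073 * 4.5 = -0.3285
  T = exp(-0.3285) = 0.72
  Percentage = 0.72 * 100 = 72.0%

72.0%


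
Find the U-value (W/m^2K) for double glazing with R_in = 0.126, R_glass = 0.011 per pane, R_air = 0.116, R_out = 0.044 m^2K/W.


Total thermal resistance (series):
  R_total = R_in + R_glass + R_air + R_glass + R_out
  R_total = 0.126 + 0.011 + 0.116 + 0.011 + 0.044 = 0.308 m^2K/W
U-value = 1 / R_total = 1 / 0.308 = 3.247 W/m^2K

3.247 W/m^2K


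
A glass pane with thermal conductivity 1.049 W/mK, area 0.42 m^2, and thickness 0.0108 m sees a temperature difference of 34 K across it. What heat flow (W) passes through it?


Fourier's law: Q = k * A * dT / t
  Q = 1.049 * 0.42 * 34 / 0.0108
  Q = 14.97972 / 0.0108 = 1387 W

1387 W


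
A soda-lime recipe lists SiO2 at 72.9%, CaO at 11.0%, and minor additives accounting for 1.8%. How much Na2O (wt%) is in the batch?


Pieces sum to 100%:
  Na2O = 100 - (SiO2 + CaO + others)
  Na2O = 100 - (72.9 + 11.0 + 1.8) = 14.3%

14.3%


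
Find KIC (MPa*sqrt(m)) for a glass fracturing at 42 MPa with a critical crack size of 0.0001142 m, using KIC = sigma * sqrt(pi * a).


Fracture toughness: KIC = sigma * sqrt(pi * a)
  pi * a = pi * 0.0001142 = 0.00035877
  sqrt(pi * a) = 0.018941
  KIC = 42 * 0.018941 = 0.796 MPa*sqrt(m)

0.796 MPa*sqrt(m)


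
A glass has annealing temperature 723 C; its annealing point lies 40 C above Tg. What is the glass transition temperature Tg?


Rearrange T_anneal = Tg + offset for Tg:
  Tg = T_anneal - offset = 723 - 40 = 683 C

683 C


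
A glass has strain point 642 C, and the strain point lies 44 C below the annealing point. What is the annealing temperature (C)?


T_anneal = T_strain + gap:
  T_anneal = 642 + 44 = 686 C

686 C


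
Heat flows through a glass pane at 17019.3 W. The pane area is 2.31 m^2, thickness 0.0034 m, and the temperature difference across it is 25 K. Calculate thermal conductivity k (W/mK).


Fourier's law rearranged: k = Q * t / (A * dT)
  Numerator = 17019.3 * 0.0034 = 57.86562
  Denominator = 2.31 * 25 = 57.75
  k = 57.86562 / 57.75 = 1.002 W/mK

1.002 W/mK


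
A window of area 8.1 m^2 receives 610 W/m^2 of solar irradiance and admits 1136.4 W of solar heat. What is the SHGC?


Rearrange Q = Area * SHGC * Irradiance:
  SHGC = Q / (Area * Irradiance)
  SHGC = 1136.4 / (8.1 * 610) = 0.23

0.23


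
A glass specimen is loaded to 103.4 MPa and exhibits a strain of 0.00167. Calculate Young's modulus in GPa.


Young's modulus: E = stress / strain
  E = 103.4 MPa / 0.00167 = 61916.17 MPa
Convert to GPa: 61916.17 / 1000 = 61.92 GPa

61.92 GPa


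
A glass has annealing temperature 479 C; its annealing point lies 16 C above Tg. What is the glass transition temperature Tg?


Rearrange T_anneal = Tg + offset for Tg:
  Tg = T_anneal - offset = 479 - 16 = 463 C

463 C


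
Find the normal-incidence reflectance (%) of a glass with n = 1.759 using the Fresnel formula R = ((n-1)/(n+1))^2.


Fresnel reflectance at normal incidence:
  R = ((n - 1)/(n + 1))^2
  (n - 1)/(n + 1) = (1.759 - 1)/(1.759 + 1) = 0.2751
  R = 0.2751^2 = 0.07568
  R(%) = 0.07568 * 100 = 7.568%

7.568%


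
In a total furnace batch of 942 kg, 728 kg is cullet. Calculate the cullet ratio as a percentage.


Cullet ratio = (cullet mass / total batch mass) * 100
  Ratio = 728 / 942 * 100 = 77.28%

77.28%


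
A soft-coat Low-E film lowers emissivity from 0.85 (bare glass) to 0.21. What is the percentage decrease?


Percentage reduction = (1 - coated/uncoated) * 100
  Ratio = 0.21 / 0.85 = 0.2471
  Reduction = (1 - 0.2471) * 100 = 75.3%

75.3%


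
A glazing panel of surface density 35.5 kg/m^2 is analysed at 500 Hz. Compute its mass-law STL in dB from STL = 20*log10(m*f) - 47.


Mass law: STL = 20 * log10(m * f) - 47
  m * f = 35.5 * 500 = 17750
  log10(17750) = 4.2492
  STL = 20 * 4.2492 - 47 = 84.984 - 47 = 38.0 dB

38.0 dB


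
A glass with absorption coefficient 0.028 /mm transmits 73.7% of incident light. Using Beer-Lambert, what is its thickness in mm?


Rearrange T = exp(-alpha * thickness):
  thickness = -ln(T) / alpha
  T = 73.7/100 = 0.737
  ln(T) = -0.30517
  -ln(T) = 0.30517
  thickness = 0.30517 / 0.028 = 10.9 mm

10.9 mm


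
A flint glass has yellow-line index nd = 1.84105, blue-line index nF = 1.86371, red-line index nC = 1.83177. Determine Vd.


Abbe number formula: Vd = (nd - 1) / (nF - nC)
  nd - 1 = 1.84105 - 1 = 0.84105
  nF - nC = 1.86371 - 1.83177 = 0.03194
  Vd = 0.84105 / 0.03194 = 26.33

26.33


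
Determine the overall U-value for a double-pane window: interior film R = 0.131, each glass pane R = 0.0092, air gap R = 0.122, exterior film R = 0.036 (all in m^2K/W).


Total thermal resistance (series):
  R_total = R_in + R_glass + R_air + R_glass + R_out
  R_total = 0.131 + 0.0092 + 0.122 + 0.0092 + 0.036 = 0.3074 m^2K/W
U-value = 1 / R_total = 1 / 0.3074 = 3.253 W/m^2K

3.253 W/m^2K


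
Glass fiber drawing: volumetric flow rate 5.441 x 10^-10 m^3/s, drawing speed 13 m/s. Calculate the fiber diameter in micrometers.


Cross-sectional area from continuity:
  A = Q / v = 5.441 x 10^-10 / 13 = 4.185385 x 10^-11 m^2
Diameter from circular cross-section:
  d = sqrt(4A / pi) * 10^6 (m -> um)
  d = sqrt(4 * 4.185385 x 10^-11 / pi) * 10^6 = 7.3 um

7.3 um


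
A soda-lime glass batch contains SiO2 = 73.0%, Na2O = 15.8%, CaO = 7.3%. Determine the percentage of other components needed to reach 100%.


Sum the three major oxides:
  SiO2 + Na2O + CaO = 73.0 + 15.8 + 7.3 = 96.1%
Subtract from 100%:
  Others = 100 - 96.1 = 3.9%

3.9%


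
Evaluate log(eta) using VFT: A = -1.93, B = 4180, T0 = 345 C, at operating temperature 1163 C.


VFT equation: log(eta) = A + B / (T - T0)
  T - T0 = 1163 - 345 = 818
  B / (T - T0) = 4180 / 818 = 5.11
  log(eta) = -1.93 + 5.11 = 3.18

3.18


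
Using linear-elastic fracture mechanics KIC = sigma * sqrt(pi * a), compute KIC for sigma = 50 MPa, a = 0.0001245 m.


Fracture toughness: KIC = sigma * sqrt(pi * a)
  pi * a = pi * 0.0001245 = 0.000391128
  sqrt(pi * a) = 0.019777
  KIC = 50 * 0.019777 = 0.989 MPa*sqrt(m)

0.989 MPa*sqrt(m)
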